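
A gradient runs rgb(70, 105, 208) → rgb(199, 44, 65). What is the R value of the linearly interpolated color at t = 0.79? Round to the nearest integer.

R = 70 + 0.79 × (199 − 70) = 171.91 → 172

172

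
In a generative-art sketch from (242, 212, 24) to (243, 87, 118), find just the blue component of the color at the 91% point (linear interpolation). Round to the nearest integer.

110

B = 24 + 0.91 × (118 − 24) = 109.54 → 110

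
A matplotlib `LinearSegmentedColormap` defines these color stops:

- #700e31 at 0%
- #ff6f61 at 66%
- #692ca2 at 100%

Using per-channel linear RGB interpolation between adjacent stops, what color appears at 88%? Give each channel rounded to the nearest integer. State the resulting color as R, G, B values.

(158, 68, 139)

88% lies between the 66% and 100% stops, so the local fraction is t = (88 − 66)/(100 − 66) = 22/34 ≈ 0.6471.
#ff6f61 → (255, 111, 97); #692ca2 → (105, 44, 162).
R = 255 + 0.6471 × (105 − 255) = 157.935 → 158
G = 111 + 0.6471 × (44 − 111) = 67.644 → 68
B = 97 + 0.6471 × (162 − 97) = 139.061 → 139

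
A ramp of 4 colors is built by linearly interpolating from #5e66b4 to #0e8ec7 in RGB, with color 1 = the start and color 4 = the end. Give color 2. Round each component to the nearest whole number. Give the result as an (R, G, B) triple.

(67, 115, 186)

With 4 swatches and endpoints inclusive, swatch 2 sits at t = (2 − 1)/(4 − 1) = 1/3 ≈ 0.3333.
#5e66b4 → (94, 102, 180); #0e8ec7 → (14, 142, 199).
R = 94 + 0.3333 × (14 − 94) = 67.336 → 67
G = 102 + 0.3333 × (142 − 102) = 115.332 → 115
B = 180 + 0.3333 × (199 − 180) = 186.333 → 186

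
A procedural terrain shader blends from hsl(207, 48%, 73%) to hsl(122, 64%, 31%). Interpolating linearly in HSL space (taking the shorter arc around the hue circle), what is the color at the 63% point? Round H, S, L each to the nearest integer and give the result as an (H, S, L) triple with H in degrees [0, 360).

Hue arc: Δh = 122 − 207 = -85° (|Δh| ≤ 180, already the shorter path).
H = 207 + 0.63 × (-85) = 153.45 → 153°
S = 48 + 0.63 × (64 − 48) = 58.08 → 58%
L = 73 + 0.63 × (31 − 73) = 46.54 → 47%

(153, 58, 47)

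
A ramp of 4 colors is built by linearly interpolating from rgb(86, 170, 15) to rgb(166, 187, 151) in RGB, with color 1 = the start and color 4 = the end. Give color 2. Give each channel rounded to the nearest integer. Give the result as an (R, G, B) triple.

(113, 176, 60)

With 4 swatches and endpoints inclusive, swatch 2 sits at t = (2 − 1)/(4 − 1) = 1/3 ≈ 0.3333.
R = 86 + 0.3333 × (166 − 86) = 112.664 → 113
G = 170 + 0.3333 × (187 − 170) = 175.666 → 176
B = 15 + 0.3333 × (151 − 15) = 60.329 → 60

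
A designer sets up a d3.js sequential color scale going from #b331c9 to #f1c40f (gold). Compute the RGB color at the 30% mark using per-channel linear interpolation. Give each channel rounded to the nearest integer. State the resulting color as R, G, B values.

#b331c9 → (179, 49, 201); #f1c40f → (241, 196, 15).
30% corresponds to t = 0.3.
R = 179 + 0.3 × (241 − 179) = 179 + 0.3 × 62 = 197.6 → 198
G = 49 + 0.3 × (196 − 49) = 49 + 0.3 × 147 = 93.1 → 93
B = 201 + 0.3 × (15 − 201) = 201 + 0.3 × -186 = 145.2 → 145
So the blended color is (198, 93, 145), about #c65d91.

(198, 93, 145)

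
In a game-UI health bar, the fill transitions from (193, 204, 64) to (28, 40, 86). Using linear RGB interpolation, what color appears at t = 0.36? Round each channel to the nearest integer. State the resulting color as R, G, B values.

R = 193 + 0.36 × (28 − 193) = 193 + 0.36 × -165 = 133.6 → 134
G = 204 + 0.36 × (40 − 204) = 204 + 0.36 × -164 = 144.96 → 145
B = 64 + 0.36 × (86 − 64) = 64 + 0.36 × 22 = 71.92 → 72

(134, 145, 72)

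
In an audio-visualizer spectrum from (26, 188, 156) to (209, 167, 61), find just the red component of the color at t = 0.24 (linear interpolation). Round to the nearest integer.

70

R = 26 + 0.24 × (209 − 26) = 69.92 → 70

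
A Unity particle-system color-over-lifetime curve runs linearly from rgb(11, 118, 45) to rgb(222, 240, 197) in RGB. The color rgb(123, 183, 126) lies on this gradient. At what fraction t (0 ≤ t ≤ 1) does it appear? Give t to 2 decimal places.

Invert the lerp on the R channel (largest span, 211): t = (123 − 11) / (222 − 11) = 112/211 = 0.53081.
Check on G: (183 − 118)/(240 − 118) = 0.5328 ✓

0.53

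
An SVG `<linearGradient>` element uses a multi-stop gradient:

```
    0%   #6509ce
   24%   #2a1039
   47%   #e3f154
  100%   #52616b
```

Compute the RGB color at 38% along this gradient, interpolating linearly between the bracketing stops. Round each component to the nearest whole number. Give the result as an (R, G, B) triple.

(155, 153, 73)

38% lies between the 24% and 47% stops, so the local fraction is t = (38 − 24)/(47 − 24) = 14/23 ≈ 0.6087.
#2a1039 → (42, 16, 57); #e3f154 → (227, 241, 84).
R = 42 + 0.6087 × (227 − 42) = 154.609 → 155
G = 16 + 0.6087 × (241 − 16) = 152.958 → 153
B = 57 + 0.6087 × (84 − 57) = 73.435 → 73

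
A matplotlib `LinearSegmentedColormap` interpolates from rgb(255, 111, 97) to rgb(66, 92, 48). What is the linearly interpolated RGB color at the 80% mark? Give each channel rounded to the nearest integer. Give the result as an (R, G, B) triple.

(104, 96, 58)

80% corresponds to t = 0.8.
R = 255 + 0.8 × (66 − 255) = 255 + 0.8 × -189 = 103.8 → 104
G = 111 + 0.8 × (92 − 111) = 111 + 0.8 × -19 = 95.8 → 96
B = 97 + 0.8 × (48 − 97) = 97 + 0.8 × -49 = 57.8 → 58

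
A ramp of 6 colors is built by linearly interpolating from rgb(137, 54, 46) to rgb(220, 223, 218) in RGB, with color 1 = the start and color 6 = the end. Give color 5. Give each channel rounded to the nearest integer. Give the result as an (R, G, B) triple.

(203, 189, 184)

With 6 swatches and endpoints inclusive, swatch 5 sits at t = (5 − 1)/(6 − 1) = 4/5 ≈ 0.8.
R = 137 + 0.8 × (220 − 137) = 203.4 → 203
G = 54 + 0.8 × (223 − 54) = 189.2 → 189
B = 46 + 0.8 × (218 − 46) = 183.6 → 184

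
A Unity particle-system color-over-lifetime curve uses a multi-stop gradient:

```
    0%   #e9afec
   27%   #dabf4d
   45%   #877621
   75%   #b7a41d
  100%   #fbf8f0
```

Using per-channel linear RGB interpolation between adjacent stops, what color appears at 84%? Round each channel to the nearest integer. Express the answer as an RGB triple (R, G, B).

(207, 194, 105)

84% lies between the 75% and 100% stops, so the local fraction is t = (84 − 75)/(100 − 75) = 9/25 ≈ 0.36.
#b7a41d → (183, 164, 29); #fbf8f0 → (251, 248, 240).
R = 183 + 0.36 × (251 − 183) = 207.48 → 207
G = 164 + 0.36 × (248 − 164) = 194.24 → 194
B = 29 + 0.36 × (240 − 29) = 104.96 → 105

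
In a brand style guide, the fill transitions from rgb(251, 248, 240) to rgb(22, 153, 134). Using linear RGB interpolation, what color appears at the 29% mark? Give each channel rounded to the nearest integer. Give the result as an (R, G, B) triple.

29% corresponds to t = 0.29.
R = 251 + 0.29 × (22 − 251) = 251 + 0.29 × -229 = 184.59 → 185
G = 248 + 0.29 × (153 − 248) = 248 + 0.29 × -95 = 220.45 → 220
B = 240 + 0.29 × (134 − 240) = 240 + 0.29 × -106 = 209.26 → 209

(185, 220, 209)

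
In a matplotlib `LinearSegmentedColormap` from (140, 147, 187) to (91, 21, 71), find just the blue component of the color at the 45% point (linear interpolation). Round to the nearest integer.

135

B = 187 + 0.45 × (71 − 187) = 134.8 → 135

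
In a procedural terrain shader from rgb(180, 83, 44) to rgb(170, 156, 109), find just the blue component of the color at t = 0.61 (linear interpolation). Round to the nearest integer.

B = 44 + 0.61 × (109 − 44) = 83.65 → 84

84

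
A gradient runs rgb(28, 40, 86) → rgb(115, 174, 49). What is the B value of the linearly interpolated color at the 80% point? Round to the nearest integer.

B = 86 + 0.8 × (49 − 86) = 56.4 → 56

56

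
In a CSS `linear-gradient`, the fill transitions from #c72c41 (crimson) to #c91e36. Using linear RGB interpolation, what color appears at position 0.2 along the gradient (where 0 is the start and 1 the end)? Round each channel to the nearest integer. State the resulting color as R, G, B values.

#c72c41 → (199, 44, 65); #c91e36 → (201, 30, 54).
R = 199 + 0.2 × (201 − 199) = 199 + 0.2 × 2 = 199.4 → 199
G = 44 + 0.2 × (30 − 44) = 44 + 0.2 × -14 = 41.2 → 41
B = 65 + 0.2 × (54 − 65) = 65 + 0.2 × -11 = 62.8 → 63

(199, 41, 63)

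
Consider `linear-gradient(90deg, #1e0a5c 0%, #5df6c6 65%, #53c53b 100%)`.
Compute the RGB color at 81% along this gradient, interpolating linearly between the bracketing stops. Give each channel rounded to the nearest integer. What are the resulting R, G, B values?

81% lies between the 65% and 100% stops, so the local fraction is t = (81 − 65)/(100 − 65) = 16/35 ≈ 0.4571.
#5df6c6 → (93, 246, 198); #53c53b → (83, 197, 59).
R = 93 + 0.4571 × (83 − 93) = 88.429 → 88
G = 246 + 0.4571 × (197 − 246) = 223.602 → 224
B = 198 + 0.4571 × (59 − 198) = 134.463 → 134

(88, 224, 134)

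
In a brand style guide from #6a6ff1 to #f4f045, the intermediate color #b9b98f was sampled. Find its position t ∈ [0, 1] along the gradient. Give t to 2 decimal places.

0.57

Invert the lerp on the B channel (largest span, 172): t = (143 − 241) / (69 − 241) = -98/-172 = 0.56977.
Check on R: (185 − 106)/(244 − 106) = 0.5725 ✓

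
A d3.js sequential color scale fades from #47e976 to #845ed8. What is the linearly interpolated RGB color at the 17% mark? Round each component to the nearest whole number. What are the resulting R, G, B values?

(81, 209, 135)

#47e976 → (71, 233, 118); #845ed8 → (132, 94, 216).
17% corresponds to t = 0.17.
R = 71 + 0.17 × (132 − 71) = 71 + 0.17 × 61 = 81.37 → 81
G = 233 + 0.17 × (94 − 233) = 233 + 0.17 × -139 = 209.37 → 209
B = 118 + 0.17 × (216 − 118) = 118 + 0.17 × 98 = 134.66 → 135
So the blended color is (81, 209, 135), about #51d187.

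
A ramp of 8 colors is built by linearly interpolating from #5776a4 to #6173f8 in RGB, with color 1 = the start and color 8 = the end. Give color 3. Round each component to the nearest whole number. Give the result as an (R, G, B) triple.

With 8 swatches and endpoints inclusive, swatch 3 sits at t = (3 − 1)/(8 − 1) = 2/7 ≈ 0.2857.
#5776a4 → (87, 118, 164); #6173f8 → (97, 115, 248).
R = 87 + 0.2857 × (97 − 87) = 89.857 → 90
G = 118 + 0.2857 × (115 − 118) = 117.143 → 117
B = 164 + 0.2857 × (248 − 164) = 187.999 → 188

(90, 117, 188)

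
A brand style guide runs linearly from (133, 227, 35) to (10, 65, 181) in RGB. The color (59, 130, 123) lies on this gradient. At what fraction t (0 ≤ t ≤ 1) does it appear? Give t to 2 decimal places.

Invert the lerp on the G channel (largest span, 162): t = (130 − 227) / (65 − 227) = -97/-162 = 0.59877.
Check on R: (59 − 133)/(10 − 133) = 0.6016 ✓

0.60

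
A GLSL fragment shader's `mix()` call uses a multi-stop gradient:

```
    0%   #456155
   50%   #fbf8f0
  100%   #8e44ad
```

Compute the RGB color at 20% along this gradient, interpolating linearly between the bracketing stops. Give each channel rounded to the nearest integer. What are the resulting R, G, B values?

(142, 157, 147)

20% lies between the 0% and 50% stops, so the local fraction is t = (20 − 0)/(50 − 0) = 20/50 ≈ 0.4.
#456155 → (69, 97, 85); #fbf8f0 → (251, 248, 240).
R = 69 + 0.4 × (251 − 69) = 141.8 → 142
G = 97 + 0.4 × (248 − 97) = 157.4 → 157
B = 85 + 0.4 × (240 − 85) = 147 → 147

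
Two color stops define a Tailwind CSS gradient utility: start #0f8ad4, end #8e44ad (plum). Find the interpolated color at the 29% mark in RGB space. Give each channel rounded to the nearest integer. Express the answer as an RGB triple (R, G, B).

(52, 118, 201)

#0f8ad4 → (15, 138, 212); #8e44ad → (142, 68, 173).
29% corresponds to t = 0.29.
R = 15 + 0.29 × (142 − 15) = 15 + 0.29 × 127 = 51.83 → 52
G = 138 + 0.29 × (68 − 138) = 138 + 0.29 × -70 = 117.7 → 118
B = 212 + 0.29 × (173 − 212) = 212 + 0.29 × -39 = 200.69 → 201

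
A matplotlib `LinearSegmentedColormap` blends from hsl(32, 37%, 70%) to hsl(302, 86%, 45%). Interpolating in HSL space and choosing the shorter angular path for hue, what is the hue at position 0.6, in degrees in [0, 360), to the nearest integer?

338

Hue: 302 − 32 = 270°, but |270| > 180 so the shorter arc goes the other way: Δh = 270 − 360 = -90°.
H = 32 + 0.6 × (-90) = -22 → -22 → -22 mod 360 = 338°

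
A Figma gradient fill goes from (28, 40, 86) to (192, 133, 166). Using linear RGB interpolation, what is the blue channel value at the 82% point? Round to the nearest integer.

B = 86 + 0.82 × (166 − 86) = 151.6 → 152

152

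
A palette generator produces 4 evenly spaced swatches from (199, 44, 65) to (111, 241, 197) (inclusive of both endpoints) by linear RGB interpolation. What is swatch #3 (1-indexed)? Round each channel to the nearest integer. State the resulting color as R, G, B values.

With 4 swatches and endpoints inclusive, swatch 3 sits at t = (3 − 1)/(4 − 1) = 2/3 ≈ 0.6667.
R = 199 + 0.6667 × (111 − 199) = 140.33 → 140
G = 44 + 0.6667 × (241 − 44) = 175.34 → 175
B = 65 + 0.6667 × (197 − 65) = 153.004 → 153

(140, 175, 153)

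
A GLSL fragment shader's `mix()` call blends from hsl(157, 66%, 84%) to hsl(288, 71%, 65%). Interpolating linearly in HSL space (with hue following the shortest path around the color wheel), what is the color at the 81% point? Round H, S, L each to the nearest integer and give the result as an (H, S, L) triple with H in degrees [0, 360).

(263, 70, 69)

Hue arc: Δh = 288 − 157 = 131° (|Δh| ≤ 180, already the shorter path).
H = 157 + 0.81 × (131) = 263.11 → 263°
S = 66 + 0.81 × (71 − 66) = 70.05 → 70%
L = 84 + 0.81 × (65 − 84) = 68.61 → 69%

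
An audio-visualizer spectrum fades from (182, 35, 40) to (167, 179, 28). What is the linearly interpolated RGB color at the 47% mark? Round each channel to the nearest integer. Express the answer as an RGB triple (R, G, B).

47% corresponds to t = 0.47.
R = 182 + 0.47 × (167 − 182) = 182 + 0.47 × -15 = 174.95 → 175
G = 35 + 0.47 × (179 − 35) = 35 + 0.47 × 144 = 102.68 → 103
B = 40 + 0.47 × (28 − 40) = 40 + 0.47 × -12 = 34.36 → 34
So the blended color is (175, 103, 34), about #af6722.

(175, 103, 34)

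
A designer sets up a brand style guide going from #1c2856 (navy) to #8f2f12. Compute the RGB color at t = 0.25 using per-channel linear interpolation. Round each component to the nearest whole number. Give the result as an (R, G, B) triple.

(57, 42, 69)

#1c2856 → (28, 40, 86); #8f2f12 → (143, 47, 18).
R = 28 + 0.25 × (143 − 28) = 28 + 0.25 × 115 = 56.75 → 57
G = 40 + 0.25 × (47 − 40) = 40 + 0.25 × 7 = 41.75 → 42
B = 86 + 0.25 × (18 − 86) = 86 + 0.25 × -68 = 69 → 69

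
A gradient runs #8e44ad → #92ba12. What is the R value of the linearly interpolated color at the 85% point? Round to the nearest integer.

145

R₁ = 142 (from #8e44ad), R₂ = 146 (from #92ba12).
R = 142 + 0.85 × (146 − 142) = 145.4 → 145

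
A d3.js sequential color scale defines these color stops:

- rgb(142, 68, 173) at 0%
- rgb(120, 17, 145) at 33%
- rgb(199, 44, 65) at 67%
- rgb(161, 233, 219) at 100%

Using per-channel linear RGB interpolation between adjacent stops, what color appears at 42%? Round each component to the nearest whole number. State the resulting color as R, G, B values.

(141, 24, 124)

42% lies between the 33% and 67% stops, so the local fraction is t = (42 − 33)/(67 − 33) = 9/34 ≈ 0.2647.
R = 120 + 0.2647 × (199 − 120) = 140.911 → 141
G = 17 + 0.2647 × (44 − 17) = 24.147 → 24
B = 145 + 0.2647 × (65 − 145) = 123.824 → 124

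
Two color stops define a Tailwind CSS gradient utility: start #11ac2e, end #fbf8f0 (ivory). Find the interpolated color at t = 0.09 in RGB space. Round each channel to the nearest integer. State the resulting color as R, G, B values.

#11ac2e → (17, 172, 46); #fbf8f0 → (251, 248, 240).
R = 17 + 0.09 × (251 − 17) = 17 + 0.09 × 234 = 38.06 → 38
G = 172 + 0.09 × (248 − 172) = 172 + 0.09 × 76 = 178.84 → 179
B = 46 + 0.09 × (240 − 46) = 46 + 0.09 × 194 = 63.46 → 63
So the blended color is (38, 179, 63), about #26b33f.

(38, 179, 63)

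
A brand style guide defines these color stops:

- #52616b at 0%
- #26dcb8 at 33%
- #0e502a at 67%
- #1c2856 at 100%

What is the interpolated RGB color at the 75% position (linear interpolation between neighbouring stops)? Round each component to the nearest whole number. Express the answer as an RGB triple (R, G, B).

75% lies between the 67% and 100% stops, so the local fraction is t = (75 − 67)/(100 − 67) = 8/33 ≈ 0.2424.
#0e502a → (14, 80, 42); #1c2856 → (28, 40, 86).
R = 14 + 0.2424 × (28 − 14) = 17.394 → 17
G = 80 + 0.2424 × (40 − 80) = 70.304 → 70
B = 42 + 0.2424 × (86 − 42) = 52.666 → 53

(17, 70, 53)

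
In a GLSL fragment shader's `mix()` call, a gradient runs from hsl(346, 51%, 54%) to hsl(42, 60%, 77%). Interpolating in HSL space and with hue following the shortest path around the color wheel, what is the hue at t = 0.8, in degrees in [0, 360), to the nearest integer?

Hue: 42 − 346 = -304°, but |-304| > 180 so the shorter arc goes the other way: Δh = -304 + 360 = 56°.
H = 346 + 0.8 × (56) = 390.8 → 391 → 391 mod 360 = 31°

31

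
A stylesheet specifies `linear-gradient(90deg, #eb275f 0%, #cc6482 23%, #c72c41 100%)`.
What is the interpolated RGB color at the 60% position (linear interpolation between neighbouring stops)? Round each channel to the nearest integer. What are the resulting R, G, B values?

60% lies between the 23% and 100% stops, so the local fraction is t = (60 − 23)/(100 − 23) = 37/77 ≈ 0.4805.
#cc6482 → (204, 100, 130); #c72c41 → (199, 44, 65).
R = 204 + 0.4805 × (199 − 204) = 201.597 → 202
G = 100 + 0.4805 × (44 − 100) = 73.092 → 73
B = 130 + 0.4805 × (65 − 130) = 98.767 → 99

(202, 73, 99)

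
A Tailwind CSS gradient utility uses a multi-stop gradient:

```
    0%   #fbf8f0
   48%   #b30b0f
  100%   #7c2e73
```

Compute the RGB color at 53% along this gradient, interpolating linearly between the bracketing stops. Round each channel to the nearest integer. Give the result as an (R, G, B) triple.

53% lies between the 48% and 100% stops, so the local fraction is t = (53 − 48)/(100 − 48) = 5/52 ≈ 0.0962.
#b30b0f → (179, 11, 15); #7c2e73 → (124, 46, 115).
R = 179 + 0.0962 × (124 − 179) = 173.709 → 174
G = 11 + 0.0962 × (46 − 11) = 14.367 → 14
B = 15 + 0.0962 × (115 − 15) = 24.62 → 25

(174, 14, 25)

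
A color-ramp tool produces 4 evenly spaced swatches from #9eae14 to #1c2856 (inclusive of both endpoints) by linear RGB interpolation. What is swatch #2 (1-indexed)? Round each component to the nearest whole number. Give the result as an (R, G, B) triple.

(115, 129, 42)

With 4 swatches and endpoints inclusive, swatch 2 sits at t = (2 − 1)/(4 − 1) = 1/3 ≈ 0.3333.
#9eae14 → (158, 174, 20); #1c2856 → (28, 40, 86).
R = 158 + 0.3333 × (28 − 158) = 114.671 → 115
G = 174 + 0.3333 × (40 − 174) = 129.338 → 129
B = 20 + 0.3333 × (86 − 20) = 41.998 → 42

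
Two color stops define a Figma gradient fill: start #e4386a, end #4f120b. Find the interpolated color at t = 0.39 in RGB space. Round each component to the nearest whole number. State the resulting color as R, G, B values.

(170, 41, 69)

#e4386a → (228, 56, 106); #4f120b → (79, 18, 11).
R = 228 + 0.39 × (79 − 228) = 228 + 0.39 × -149 = 169.89 → 170
G = 56 + 0.39 × (18 − 56) = 56 + 0.39 × -38 = 41.18 → 41
B = 106 + 0.39 × (11 − 106) = 106 + 0.39 × -95 = 68.95 → 69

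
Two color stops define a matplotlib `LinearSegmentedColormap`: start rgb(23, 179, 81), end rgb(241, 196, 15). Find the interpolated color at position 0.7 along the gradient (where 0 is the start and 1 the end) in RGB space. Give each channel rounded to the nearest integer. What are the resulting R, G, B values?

R = 23 + 0.7 × (241 − 23) = 23 + 0.7 × 218 = 175.6 → 176
G = 179 + 0.7 × (196 − 179) = 179 + 0.7 × 17 = 190.9 → 191
B = 81 + 0.7 × (15 − 81) = 81 + 0.7 × -66 = 34.8 → 35

(176, 191, 35)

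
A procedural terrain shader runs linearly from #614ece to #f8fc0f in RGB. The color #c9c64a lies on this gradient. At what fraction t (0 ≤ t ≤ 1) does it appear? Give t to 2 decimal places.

0.69

Invert the lerp on the B channel (largest span, 191): t = (74 − 206) / (15 − 206) = -132/-191 = 0.6911.
Check on R: (201 − 97)/(248 − 97) = 0.6887 ✓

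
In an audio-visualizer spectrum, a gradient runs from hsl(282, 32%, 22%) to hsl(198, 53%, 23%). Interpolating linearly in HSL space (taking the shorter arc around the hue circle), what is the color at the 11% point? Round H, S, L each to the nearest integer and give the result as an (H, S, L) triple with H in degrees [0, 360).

Hue arc: Δh = 198 − 282 = -84° (|Δh| ≤ 180, already the shorter path).
H = 282 + 0.11 × (-84) = 272.76 → 273°
S = 32 + 0.11 × (53 − 32) = 34.31 → 34%
L = 22 + 0.11 × (23 − 22) = 22.11 → 22%

(273, 34, 22)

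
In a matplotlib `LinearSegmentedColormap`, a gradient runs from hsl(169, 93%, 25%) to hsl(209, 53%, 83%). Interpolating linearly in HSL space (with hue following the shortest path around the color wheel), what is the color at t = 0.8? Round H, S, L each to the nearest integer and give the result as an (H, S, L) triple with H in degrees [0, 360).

(201, 61, 71)

Hue arc: Δh = 209 − 169 = 40° (|Δh| ≤ 180, already the shorter path).
H = 169 + 0.8 × (40) = 201 → 201°
S = 93 + 0.8 × (53 − 93) = 61 → 61%
L = 25 + 0.8 × (83 − 25) = 71.4 → 71%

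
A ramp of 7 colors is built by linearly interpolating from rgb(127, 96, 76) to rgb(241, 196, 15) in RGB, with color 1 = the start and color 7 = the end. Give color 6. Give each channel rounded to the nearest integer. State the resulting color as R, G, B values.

With 7 swatches and endpoints inclusive, swatch 6 sits at t = (6 − 1)/(7 − 1) = 5/6 ≈ 0.8333.
R = 127 + 0.8333 × (241 − 127) = 221.996 → 222
G = 96 + 0.8333 × (196 − 96) = 179.33 → 179
B = 76 + 0.8333 × (15 − 76) = 25.169 → 25

(222, 179, 25)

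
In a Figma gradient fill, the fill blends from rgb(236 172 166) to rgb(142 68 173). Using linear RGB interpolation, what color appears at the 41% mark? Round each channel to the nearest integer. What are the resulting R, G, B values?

(197, 129, 169)

41% corresponds to t = 0.41.
R = 236 + 0.41 × (142 − 236) = 236 + 0.41 × -94 = 197.46 → 197
G = 172 + 0.41 × (68 − 172) = 172 + 0.41 × -104 = 129.36 → 129
B = 166 + 0.41 × (173 − 166) = 166 + 0.41 × 7 = 168.87 → 169
So the blended color is (197, 129, 169), about #c581a9.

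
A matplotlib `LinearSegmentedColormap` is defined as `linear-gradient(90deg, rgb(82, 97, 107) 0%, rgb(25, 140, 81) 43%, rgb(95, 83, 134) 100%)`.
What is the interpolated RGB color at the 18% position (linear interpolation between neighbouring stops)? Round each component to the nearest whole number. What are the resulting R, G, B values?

18% lies between the 0% and 43% stops, so the local fraction is t = (18 − 0)/(43 − 0) = 18/43 ≈ 0.4186.
R = 82 + 0.4186 × (25 − 82) = 58.14 → 58
G = 97 + 0.4186 × (140 − 97) = 115 → 115
B = 107 + 0.4186 × (81 − 107) = 96.116 → 96

(58, 115, 96)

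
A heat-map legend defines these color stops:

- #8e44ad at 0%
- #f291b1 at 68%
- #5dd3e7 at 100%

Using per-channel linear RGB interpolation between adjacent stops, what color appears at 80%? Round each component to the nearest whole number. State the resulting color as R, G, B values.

80% lies between the 68% and 100% stops, so the local fraction is t = (80 − 68)/(100 − 68) = 12/32 ≈ 0.375.
#f291b1 → (242, 145, 177); #5dd3e7 → (93, 211, 231).
R = 242 + 0.375 × (93 − 242) = 186.125 → 186
G = 145 + 0.375 × (211 − 145) = 169.75 → 170
B = 177 + 0.375 × (231 − 177) = 197.25 → 197

(186, 170, 197)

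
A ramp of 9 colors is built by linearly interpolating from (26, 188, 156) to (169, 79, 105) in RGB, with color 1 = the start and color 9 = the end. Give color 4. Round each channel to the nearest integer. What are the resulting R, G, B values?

(80, 147, 137)

With 9 swatches and endpoints inclusive, swatch 4 sits at t = (4 − 1)/(9 − 1) = 3/8 ≈ 0.375.
R = 26 + 0.375 × (169 − 26) = 79.625 → 80
G = 188 + 0.375 × (79 − 188) = 147.125 → 147
B = 156 + 0.375 × (105 − 156) = 136.875 → 137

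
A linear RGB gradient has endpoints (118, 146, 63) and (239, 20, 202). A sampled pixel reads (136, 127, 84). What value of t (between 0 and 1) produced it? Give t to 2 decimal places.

Invert the lerp on the B channel (largest span, 139): t = (84 − 63) / (202 − 63) = 21/139 = 0.15108.
Check on R: (136 − 118)/(239 − 118) = 0.1488 ✓

0.15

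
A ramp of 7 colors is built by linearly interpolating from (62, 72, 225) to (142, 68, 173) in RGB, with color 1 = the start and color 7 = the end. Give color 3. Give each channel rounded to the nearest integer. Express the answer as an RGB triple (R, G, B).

With 7 swatches and endpoints inclusive, swatch 3 sits at t = (3 − 1)/(7 − 1) = 2/6 ≈ 0.3333.
R = 62 + 0.3333 × (142 − 62) = 88.664 → 89
G = 72 + 0.3333 × (68 − 72) = 70.667 → 71
B = 225 + 0.3333 × (173 − 225) = 207.668 → 208

(89, 71, 208)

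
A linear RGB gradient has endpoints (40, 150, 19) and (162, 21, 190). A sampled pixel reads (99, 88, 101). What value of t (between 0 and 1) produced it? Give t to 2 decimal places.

0.48

Invert the lerp on the B channel (largest span, 171): t = (101 − 19) / (190 − 19) = 82/171 = 0.47953.
Check on R: (99 − 40)/(162 − 40) = 0.4836 ✓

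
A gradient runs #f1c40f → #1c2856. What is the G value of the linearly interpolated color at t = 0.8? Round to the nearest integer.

71

G₁ = 196 (from #f1c40f), G₂ = 40 (from #1c2856).
G = 196 + 0.8 × (40 − 196) = 71.2 → 71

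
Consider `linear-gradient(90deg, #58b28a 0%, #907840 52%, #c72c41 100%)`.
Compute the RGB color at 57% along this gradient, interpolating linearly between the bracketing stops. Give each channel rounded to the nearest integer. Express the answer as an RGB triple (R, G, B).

(150, 112, 64)

57% lies between the 52% and 100% stops, so the local fraction is t = (57 − 52)/(100 − 52) = 5/48 ≈ 0.1042.
#907840 → (144, 120, 64); #c72c41 → (199, 44, 65).
R = 144 + 0.1042 × (199 − 144) = 149.731 → 150
G = 120 + 0.1042 × (44 − 120) = 112.081 → 112
B = 64 + 0.1042 × (65 − 64) = 64.104 → 64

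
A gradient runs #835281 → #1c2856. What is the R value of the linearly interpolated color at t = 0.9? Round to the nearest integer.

38

R₁ = 131 (from #835281), R₂ = 28 (from #1c2856).
R = 131 + 0.9 × (28 − 131) = 38.3 → 38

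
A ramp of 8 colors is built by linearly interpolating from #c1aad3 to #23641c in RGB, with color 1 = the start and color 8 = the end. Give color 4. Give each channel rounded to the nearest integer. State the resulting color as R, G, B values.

(125, 140, 133)

With 8 swatches and endpoints inclusive, swatch 4 sits at t = (4 − 1)/(8 − 1) = 3/7 ≈ 0.4286.
#c1aad3 → (193, 170, 211); #23641c → (35, 100, 28).
R = 193 + 0.4286 × (35 − 193) = 125.281 → 125
G = 170 + 0.4286 × (100 − 170) = 139.998 → 140
B = 211 + 0.4286 × (28 − 211) = 132.566 → 133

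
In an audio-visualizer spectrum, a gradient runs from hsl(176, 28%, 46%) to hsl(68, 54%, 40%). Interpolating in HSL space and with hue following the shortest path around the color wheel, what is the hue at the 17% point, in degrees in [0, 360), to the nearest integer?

Hue arc: Δh = 68 − 176 = -108° (|Δh| ≤ 180, already the shorter path).
H = 176 + 0.17 × (-108) = 157.64 → 158°

158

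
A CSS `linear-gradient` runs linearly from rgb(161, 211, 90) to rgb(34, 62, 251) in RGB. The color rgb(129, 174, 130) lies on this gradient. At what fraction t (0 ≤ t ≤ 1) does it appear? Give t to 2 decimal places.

0.25

Invert the lerp on the B channel (largest span, 161): t = (130 − 90) / (251 − 90) = 40/161 = 0.24845.
Check on R: (129 − 161)/(34 − 161) = 0.252 ✓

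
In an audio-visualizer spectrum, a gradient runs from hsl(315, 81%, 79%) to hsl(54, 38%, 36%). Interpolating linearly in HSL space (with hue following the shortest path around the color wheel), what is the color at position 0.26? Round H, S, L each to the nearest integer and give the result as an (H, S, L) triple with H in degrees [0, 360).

Hue: 54 − 315 = -261°, but |-261| > 180 so the shorter arc goes the other way: Δh = -261 + 360 = 99°.
H = 315 + 0.26 × (99) = 340.74 → 341°
S = 81 + 0.26 × (38 − 81) = 69.82 → 70%
L = 79 + 0.26 × (36 − 79) = 67.82 → 68%

(341, 70, 68)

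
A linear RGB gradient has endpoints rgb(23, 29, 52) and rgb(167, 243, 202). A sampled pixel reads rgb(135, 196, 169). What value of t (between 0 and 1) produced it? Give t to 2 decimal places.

Invert the lerp on the G channel (largest span, 214): t = (196 − 29) / (243 − 29) = 167/214 = 0.78037.
Check on R: (135 − 23)/(167 − 23) = 0.7778 ✓

0.78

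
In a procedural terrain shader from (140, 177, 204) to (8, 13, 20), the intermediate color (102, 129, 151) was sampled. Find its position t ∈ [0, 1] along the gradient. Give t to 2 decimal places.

Invert the lerp on the B channel (largest span, 184): t = (151 − 204) / (20 − 204) = -53/-184 = 0.28804.
Check on R: (102 − 140)/(8 − 140) = 0.2879 ✓

0.29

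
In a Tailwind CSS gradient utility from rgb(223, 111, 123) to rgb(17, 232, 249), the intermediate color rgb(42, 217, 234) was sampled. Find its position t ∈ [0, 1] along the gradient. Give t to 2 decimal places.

Invert the lerp on the R channel (largest span, 206): t = (42 − 223) / (17 − 223) = -181/-206 = 0.87864.
Check on G: (217 − 111)/(232 − 111) = 0.876 ✓

0.88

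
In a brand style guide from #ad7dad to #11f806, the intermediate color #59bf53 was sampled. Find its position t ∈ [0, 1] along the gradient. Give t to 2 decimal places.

0.54

Invert the lerp on the B channel (largest span, 167): t = (83 − 173) / (6 − 173) = -90/-167 = 0.53892.
Check on R: (89 − 173)/(17 − 173) = 0.5385 ✓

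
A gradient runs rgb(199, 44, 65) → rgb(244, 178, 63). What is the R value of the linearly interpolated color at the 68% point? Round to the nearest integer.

R = 199 + 0.68 × (244 − 199) = 229.6 → 230

230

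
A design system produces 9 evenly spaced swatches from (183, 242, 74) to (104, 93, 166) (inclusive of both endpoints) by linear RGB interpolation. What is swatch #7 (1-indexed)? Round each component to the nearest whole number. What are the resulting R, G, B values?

(124, 130, 143)

With 9 swatches and endpoints inclusive, swatch 7 sits at t = (7 − 1)/(9 − 1) = 6/8 ≈ 0.75.
R = 183 + 0.75 × (104 − 183) = 123.75 → 124
G = 242 + 0.75 × (93 − 242) = 130.25 → 130
B = 74 + 0.75 × (166 − 74) = 143 → 143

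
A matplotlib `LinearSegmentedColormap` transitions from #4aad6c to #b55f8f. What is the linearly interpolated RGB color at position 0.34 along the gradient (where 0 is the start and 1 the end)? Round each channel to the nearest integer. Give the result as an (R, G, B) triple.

(110, 146, 120)

#4aad6c → (74, 173, 108); #b55f8f → (181, 95, 143).
R = 74 + 0.34 × (181 − 74) = 74 + 0.34 × 107 = 110.38 → 110
G = 173 + 0.34 × (95 − 173) = 173 + 0.34 × -78 = 146.48 → 146
B = 108 + 0.34 × (143 − 108) = 108 + 0.34 × 35 = 119.9 → 120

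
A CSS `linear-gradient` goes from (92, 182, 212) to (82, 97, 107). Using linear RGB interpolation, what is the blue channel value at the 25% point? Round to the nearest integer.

B = 212 + 0.25 × (107 − 212) = 185.75 → 186

186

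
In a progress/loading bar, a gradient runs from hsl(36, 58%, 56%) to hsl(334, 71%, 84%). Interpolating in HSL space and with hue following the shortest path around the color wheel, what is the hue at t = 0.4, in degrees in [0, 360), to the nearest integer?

Hue: 334 − 36 = 298°, but |298| > 180 so the shorter arc goes the other way: Δh = 298 − 360 = -62°.
H = 36 + 0.4 × (-62) = 11.2 → 11°

11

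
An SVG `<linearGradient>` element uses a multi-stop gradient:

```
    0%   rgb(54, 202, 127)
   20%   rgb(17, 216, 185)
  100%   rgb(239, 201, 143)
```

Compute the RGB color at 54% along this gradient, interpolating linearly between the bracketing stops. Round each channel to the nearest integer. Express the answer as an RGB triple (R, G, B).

(111, 210, 167)

54% lies between the 20% and 100% stops, so the local fraction is t = (54 − 20)/(100 − 20) = 34/80 ≈ 0.425.
R = 17 + 0.425 × (239 − 17) = 111.35 → 111
G = 216 + 0.425 × (201 − 216) = 209.625 → 210
B = 185 + 0.425 × (143 − 185) = 167.15 → 167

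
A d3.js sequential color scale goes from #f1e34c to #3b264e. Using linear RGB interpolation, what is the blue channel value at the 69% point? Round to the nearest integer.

B₁ = 76 (from #f1e34c), B₂ = 78 (from #3b264e).
B = 76 + 0.69 × (78 − 76) = 77.38 → 77

77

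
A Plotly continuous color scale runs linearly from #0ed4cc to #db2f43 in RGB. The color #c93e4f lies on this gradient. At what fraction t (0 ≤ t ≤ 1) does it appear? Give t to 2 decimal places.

0.91

Invert the lerp on the R channel (largest span, 205): t = (201 − 14) / (219 − 14) = 187/205 = 0.9122.
Check on G: (62 − 212)/(47 − 212) = 0.9091 ✓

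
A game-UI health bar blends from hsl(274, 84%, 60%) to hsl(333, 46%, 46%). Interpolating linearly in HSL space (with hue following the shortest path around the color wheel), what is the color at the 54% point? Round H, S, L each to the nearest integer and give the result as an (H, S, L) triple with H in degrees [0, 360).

(306, 63, 52)

Hue arc: Δh = 333 − 274 = 59° (|Δh| ≤ 180, already the shorter path).
H = 274 + 0.54 × (59) = 305.86 → 306°
S = 84 + 0.54 × (46 − 84) = 63.48 → 63%
L = 60 + 0.54 × (46 − 60) = 52.44 → 52%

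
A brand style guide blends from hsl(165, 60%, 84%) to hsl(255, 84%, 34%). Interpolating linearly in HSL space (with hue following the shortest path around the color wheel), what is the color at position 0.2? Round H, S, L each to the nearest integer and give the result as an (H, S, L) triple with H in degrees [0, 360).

(183, 65, 74)

Hue arc: Δh = 255 − 165 = 90° (|Δh| ≤ 180, already the shorter path).
H = 165 + 0.2 × (90) = 183 → 183°
S = 60 + 0.2 × (84 − 60) = 64.8 → 65%
L = 84 + 0.2 × (34 − 84) = 74 → 74%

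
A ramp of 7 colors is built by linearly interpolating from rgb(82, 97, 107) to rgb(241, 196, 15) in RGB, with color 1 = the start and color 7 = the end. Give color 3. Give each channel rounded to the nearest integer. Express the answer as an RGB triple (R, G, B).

(135, 130, 76)

With 7 swatches and endpoints inclusive, swatch 3 sits at t = (3 − 1)/(7 − 1) = 2/6 ≈ 0.3333.
R = 82 + 0.3333 × (241 − 82) = 134.995 → 135
G = 97 + 0.3333 × (196 − 97) = 129.997 → 130
B = 107 + 0.3333 × (15 − 107) = 76.336 → 76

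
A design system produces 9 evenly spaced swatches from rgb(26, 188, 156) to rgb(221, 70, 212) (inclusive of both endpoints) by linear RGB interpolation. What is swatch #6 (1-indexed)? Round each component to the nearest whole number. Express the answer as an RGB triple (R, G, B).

With 9 swatches and endpoints inclusive, swatch 6 sits at t = (6 − 1)/(9 − 1) = 5/8 ≈ 0.625.
R = 26 + 0.625 × (221 − 26) = 147.875 → 148
G = 188 + 0.625 × (70 − 188) = 114.25 → 114
B = 156 + 0.625 × (212 − 156) = 191 → 191

(148, 114, 191)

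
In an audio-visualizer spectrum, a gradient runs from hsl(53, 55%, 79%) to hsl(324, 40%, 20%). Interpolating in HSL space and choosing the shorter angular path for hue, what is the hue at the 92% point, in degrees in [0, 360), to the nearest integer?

331

Hue: 324 − 53 = 271°, but |271| > 180 so the shorter arc goes the other way: Δh = 271 − 360 = -89°.
H = 53 + 0.92 × (-89) = -28.88 → -29 → -29 mod 360 = 331°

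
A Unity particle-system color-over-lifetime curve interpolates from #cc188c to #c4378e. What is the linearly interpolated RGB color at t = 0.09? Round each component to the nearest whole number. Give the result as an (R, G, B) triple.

#cc188c → (204, 24, 140); #c4378e → (196, 55, 142).
R = 204 + 0.09 × (196 − 204) = 204 + 0.09 × -8 = 203.28 → 203
G = 24 + 0.09 × (55 − 24) = 24 + 0.09 × 31 = 26.79 → 27
B = 140 + 0.09 × (142 − 140) = 140 + 0.09 × 2 = 140.18 → 140
So the blended color is (203, 27, 140), about #cb1b8c.

(203, 27, 140)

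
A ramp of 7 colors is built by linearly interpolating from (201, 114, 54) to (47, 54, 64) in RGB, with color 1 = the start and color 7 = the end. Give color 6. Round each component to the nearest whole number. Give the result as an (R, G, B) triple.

(73, 64, 62)

With 7 swatches and endpoints inclusive, swatch 6 sits at t = (6 − 1)/(7 − 1) = 5/6 ≈ 0.8333.
R = 201 + 0.8333 × (47 − 201) = 72.672 → 73
G = 114 + 0.8333 × (54 − 114) = 64.002 → 64
B = 54 + 0.8333 × (64 − 54) = 62.333 → 62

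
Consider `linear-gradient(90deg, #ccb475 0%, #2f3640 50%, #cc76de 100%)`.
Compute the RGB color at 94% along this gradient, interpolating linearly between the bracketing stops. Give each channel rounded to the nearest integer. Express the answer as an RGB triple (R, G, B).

94% lies between the 50% and 100% stops, so the local fraction is t = (94 − 50)/(100 − 50) = 44/50 ≈ 0.88.
#2f3640 → (47, 54, 64); #cc76de → (204, 118, 222).
R = 47 + 0.88 × (204 − 47) = 185.16 → 185
G = 54 + 0.88 × (118 − 54) = 110.32 → 110
B = 64 + 0.88 × (222 − 64) = 203.04 → 203

(185, 110, 203)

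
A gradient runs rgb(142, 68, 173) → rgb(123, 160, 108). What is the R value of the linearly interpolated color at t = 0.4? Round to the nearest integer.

134

R = 142 + 0.4 × (123 − 142) = 134.4 → 134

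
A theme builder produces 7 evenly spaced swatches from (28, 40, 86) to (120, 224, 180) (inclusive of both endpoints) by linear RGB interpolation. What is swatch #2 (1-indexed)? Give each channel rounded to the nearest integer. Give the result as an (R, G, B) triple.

With 7 swatches and endpoints inclusive, swatch 2 sits at t = (2 − 1)/(7 − 1) = 1/6 ≈ 0.1667.
R = 28 + 0.1667 × (120 − 28) = 43.336 → 43
G = 40 + 0.1667 × (224 − 40) = 70.673 → 71
B = 86 + 0.1667 × (180 − 86) = 101.67 → 102

(43, 71, 102)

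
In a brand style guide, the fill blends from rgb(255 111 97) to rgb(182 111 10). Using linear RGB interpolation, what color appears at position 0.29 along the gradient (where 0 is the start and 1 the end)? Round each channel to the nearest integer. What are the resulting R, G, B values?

R = 255 + 0.29 × (182 − 255) = 255 + 0.29 × -73 = 233.83 → 234
G = 111 + 0.29 × (111 − 111) = 111 + 0.29 × 0 = 111 → 111
B = 97 + 0.29 × (10 − 97) = 97 + 0.29 × -87 = 71.77 → 72

(234, 111, 72)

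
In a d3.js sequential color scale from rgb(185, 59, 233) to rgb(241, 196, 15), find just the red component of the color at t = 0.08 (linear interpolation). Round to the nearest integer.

189

R = 185 + 0.08 × (241 − 185) = 189.48 → 189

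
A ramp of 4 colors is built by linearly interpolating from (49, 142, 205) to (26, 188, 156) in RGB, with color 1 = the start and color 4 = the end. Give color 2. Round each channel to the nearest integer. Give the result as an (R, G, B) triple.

With 4 swatches and endpoints inclusive, swatch 2 sits at t = (2 − 1)/(4 − 1) = 1/3 ≈ 0.3333.
R = 49 + 0.3333 × (26 − 49) = 41.334 → 41
G = 142 + 0.3333 × (188 − 142) = 157.332 → 157
B = 205 + 0.3333 × (156 − 205) = 188.668 → 189

(41, 157, 189)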